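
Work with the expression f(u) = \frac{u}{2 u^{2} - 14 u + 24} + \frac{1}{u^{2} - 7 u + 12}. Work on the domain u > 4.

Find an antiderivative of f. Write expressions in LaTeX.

The denominator factors as 2 \left(u - 4\right) \left(u - 3\right); partial fractions split f into directly integrable pieces: - \frac{5}{2 \left(u - 3\right)} + \frac{3}{u - 4}.
Check: d/du[3 \log{\left(u - 4 \right)} - \frac{5 \log{\left(u - 3 \right)}}{2}] = \frac{u + 2}{2 u^{2} - 14 u + 24}, which equals f(u).

An antiderivative is F(u) = 3 \log{\left(u - 4 \right)} - \frac{5 \log{\left(u - 3 \right)}}{2}.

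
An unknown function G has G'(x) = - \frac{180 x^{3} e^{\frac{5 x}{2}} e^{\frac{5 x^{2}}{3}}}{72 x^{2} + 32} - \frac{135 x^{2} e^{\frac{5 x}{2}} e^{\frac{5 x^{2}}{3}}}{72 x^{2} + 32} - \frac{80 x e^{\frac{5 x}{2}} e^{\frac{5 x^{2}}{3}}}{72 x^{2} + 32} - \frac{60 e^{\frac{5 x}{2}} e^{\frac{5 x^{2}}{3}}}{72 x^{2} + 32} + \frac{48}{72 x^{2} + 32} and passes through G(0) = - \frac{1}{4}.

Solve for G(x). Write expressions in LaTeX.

G(x) = - \frac{3 e^{\frac{5 x^{2}}{3} + \frac{5 x}{2}}}{4} + \operatorname{atan}{\left(\frac{3 x}{2} \right)} + \frac{1}{2}

The integrand splits into summands that can be handled one at a time.
A general antiderivative is - \frac{3 e^{\frac{5 x^{2}}{3} + \frac{5 x}{2}}}{4} + \operatorname{atan}{\left(\frac{3 x}{2} \right)} + C.
The condition gives C = - \frac{1}{4} - (- \frac{3}{4}) = \frac{1}{2}.
So G(x) = - \frac{3 e^{\frac{5 x^{2}}{3} + \frac{5 x}{2}}}{4} + \operatorname{atan}{\left(\frac{3 x}{2} \right)} + \frac{1}{2}.
Check: d/dx[- \frac{3 e^{\frac{5 x^{2}}{3} + \frac{5 x}{2}}}{4} + \operatorname{atan}{\left(\frac{3 x}{2} \right)} + \frac{1}{2}] = \frac{- 180 x^{3} e^{\frac{5 x}{2}} e^{\frac{5 x^{2}}{3}} - 135 x^{2} e^{\frac{5 x}{2}} e^{\frac{5 x^{2}}{3}} - 80 x e^{\frac{5 x}{2}} e^{\frac{5 x^{2}}{3}} - 60 e^{\frac{5 x}{2}} e^{\frac{5 x^{2}}{3}} + 48}{72 x^{2} + 32}, which equals G'(x).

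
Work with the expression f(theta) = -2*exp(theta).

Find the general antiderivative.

An antiderivative F(theta) passes only if d/dtheta[F] lands on f(theta) exactly.
Check: d/dtheta[-2*exp(theta)] = -2*exp(theta) = f(theta).

F(theta) = -2*exp(theta) + C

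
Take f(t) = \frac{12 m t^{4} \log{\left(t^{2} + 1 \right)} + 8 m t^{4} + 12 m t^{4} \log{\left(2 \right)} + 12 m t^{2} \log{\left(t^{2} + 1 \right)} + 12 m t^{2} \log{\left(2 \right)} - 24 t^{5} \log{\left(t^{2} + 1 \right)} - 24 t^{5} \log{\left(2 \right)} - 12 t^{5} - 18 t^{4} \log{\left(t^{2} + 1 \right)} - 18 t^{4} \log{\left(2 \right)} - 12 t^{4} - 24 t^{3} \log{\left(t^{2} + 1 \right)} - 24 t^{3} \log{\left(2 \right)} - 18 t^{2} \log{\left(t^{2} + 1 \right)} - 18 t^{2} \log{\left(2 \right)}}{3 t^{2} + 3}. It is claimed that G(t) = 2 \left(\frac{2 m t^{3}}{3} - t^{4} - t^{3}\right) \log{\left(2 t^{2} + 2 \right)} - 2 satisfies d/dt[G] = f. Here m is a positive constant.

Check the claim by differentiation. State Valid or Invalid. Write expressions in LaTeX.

d/dt[G] = \frac{12 m t^{4} \log{\left(t^{2} + 1 \right)} + 8 m t^{4} + 12 m t^{4} \log{\left(2 \right)} + 12 m t^{2} \log{\left(t^{2} + 1 \right)} + 12 m t^{2} \log{\left(2 \right)} - 24 t^{5} \log{\left(t^{2} + 1 \right)} - 24 t^{5} \log{\left(2 \right)} - 12 t^{5} - 18 t^{4} \log{\left(t^{2} + 1 \right)} - 18 t^{4} \log{\left(2 \right)} - 12 t^{4} - 24 t^{3} \log{\left(t^{2} + 1 \right)} - 24 t^{3} \log{\left(2 \right)} - 18 t^{2} \log{\left(t^{2} + 1 \right)} - 18 t^{2} \log{\left(2 \right)}}{3 t^{2} + 3}
This equals f(t) exactly, so the claim holds.

Valid. The derivative of G reproduces f.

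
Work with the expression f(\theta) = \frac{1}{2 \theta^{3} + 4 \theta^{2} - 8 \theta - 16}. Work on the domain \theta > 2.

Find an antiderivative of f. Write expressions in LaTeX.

An antiderivative is F(\theta) = \frac{\log{\left(\theta - 2 \right)}}{32} - \frac{\log{\left(\theta + 2 \right)}}{32} + \frac{1}{8 \theta + 16}.

Factor the denominator (2 \left(\theta - 2\right) \left(\theta + 2\right)^{2}) and decompose: f = - \frac{1}{32 \left(\theta + 2\right)} - \frac{1}{8 \left(\theta + 2\right)^{2}} + \frac{1}{32 \left(\theta - 2\right)}; each piece integrates to a log, atan, or power term.
Check: d/d\theta[\frac{\log{\left(\theta - 2 \right)}}{32} - \frac{\log{\left(\theta + 2 \right)}}{32} + \frac{1}{8 \theta + 16}] = \frac{1}{2 \theta^{3} + 4 \theta^{2} - 8 \theta - 16} = f(\theta).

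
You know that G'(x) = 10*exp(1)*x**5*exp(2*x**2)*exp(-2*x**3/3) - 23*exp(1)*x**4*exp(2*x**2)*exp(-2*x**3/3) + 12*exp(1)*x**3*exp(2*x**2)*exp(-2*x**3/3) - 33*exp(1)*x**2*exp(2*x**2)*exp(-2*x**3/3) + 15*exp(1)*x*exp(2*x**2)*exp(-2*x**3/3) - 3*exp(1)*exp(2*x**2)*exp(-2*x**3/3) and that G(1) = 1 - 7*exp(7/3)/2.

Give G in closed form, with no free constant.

G(x) = -5*exp(1)*x**3*exp(2*x**2)*exp(-2*x**3/3) + 3*exp(1)*x**2*exp(2*x**2)*exp(-2*x**3/3)/2 - 3*exp(1)*x*exp(2*x**2)*exp(-2*x**3/3) + 3*exp(1)*exp(2*x**2)*exp(-2*x**3/3) + 1

G'(x) has the shape u'v + uv' for u = -5*x**3 + 3*x**2/2 - 3*x + 3 and v = exp(-2*x**3/3 + 2*x**2 + 1) — it is the derivative of the product u*v.
A general antiderivative is 3*(-5*x**3/3 + x**2/2 - x + 1)*exp(-2*x**3/3 + 2*x**2 + 1) + C.
The condition gives C = 1 - 7*exp(7/3)/2 - (-7*exp(7/3)/2) = 1.
So G(x) = -5*exp(1)*x**3*exp(2*x**2)*exp(-2*x**3/3) + 3*exp(1)*x**2*exp(2*x**2)*exp(-2*x**3/3)/2 - 3*exp(1)*x*exp(2*x**2)*exp(-2*x**3/3) + 3*exp(1)*exp(2*x**2)*exp(-2*x**3/3) + 1.
Check: d/dx[-5*exp(1)*x**3*exp(2*x**2)*exp(-2*x**3/3) + 3*exp(1)*x**2*exp(2*x**2)*exp(-2*x**3/3)/2 - 3*exp(1)*x*exp(2*x**2)*exp(-2*x**3/3) + 3*exp(1)*exp(2*x**2)*exp(-2*x**3/3) + 1] = (10*exp(1)*x**5*exp(2*x**2) - 23*exp(1)*x**4*exp(2*x**2) + 12*exp(1)*x**3*exp(2*x**2) - 33*exp(1)*x**2*exp(2*x**2) + 15*exp(1)*x*exp(2*x**2) - 3*exp(1)*exp(2*x**2))*exp(-2*x**3/3), which equals G'(x).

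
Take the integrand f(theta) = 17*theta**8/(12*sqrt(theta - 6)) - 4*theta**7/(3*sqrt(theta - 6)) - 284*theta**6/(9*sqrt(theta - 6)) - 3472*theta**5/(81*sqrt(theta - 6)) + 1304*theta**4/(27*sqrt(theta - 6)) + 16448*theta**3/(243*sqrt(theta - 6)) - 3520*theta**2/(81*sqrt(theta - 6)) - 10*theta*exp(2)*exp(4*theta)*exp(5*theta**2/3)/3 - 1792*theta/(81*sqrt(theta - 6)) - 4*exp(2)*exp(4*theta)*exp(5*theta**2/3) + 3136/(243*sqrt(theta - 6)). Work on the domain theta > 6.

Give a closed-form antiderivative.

An antiderivative is F(theta) = (sqrt(theta - 6)*(-3*theta**2 - 4*theta + 4)**4 - 486*exp(5*theta**2/3 + 4*theta + 2))/486.

Integrate term by term and add the pieces.
Check: d/dtheta[(sqrt(theta - 6)*(-3*theta**2 - 4*theta + 4)**4 - 486*exp(5*theta**2/3 + 4*theta + 2))/486] = (1377*theta**8 - 1296*theta**7 - 30672*theta**6 - 41664*theta**5 + 46944*theta**4 + 65792*theta**3 - 42240*theta**2 - 3240*theta*sqrt(theta - 6)*exp(2)*exp(4*theta)*exp(5*theta**2/3) - 21504*theta - 3888*sqrt(theta - 6)*exp(2)*exp(4*theta)*exp(5*theta**2/3) + 12544)/(972*sqrt(theta - 6)), which equals f(theta).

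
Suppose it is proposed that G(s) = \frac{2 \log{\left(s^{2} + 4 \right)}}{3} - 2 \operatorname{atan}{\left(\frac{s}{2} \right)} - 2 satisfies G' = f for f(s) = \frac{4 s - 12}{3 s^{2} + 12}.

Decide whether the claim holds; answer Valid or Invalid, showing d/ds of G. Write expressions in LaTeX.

Valid: G'(s) = f(s).

d/ds[G] = \frac{4 s - 12}{3 s^{2} + 12}
This equals f(s) exactly, so the claim holds.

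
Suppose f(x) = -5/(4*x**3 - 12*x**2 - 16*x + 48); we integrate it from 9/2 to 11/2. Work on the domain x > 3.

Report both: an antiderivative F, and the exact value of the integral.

The denominator factors as 4*(x - 3)*(x - 2)*(x + 2); partial fractions split f into directly integrable pieces: -1/(16*(x + 2)) + 5/(16*(x - 2)) - 1/(4*(x - 3)).
F(x) = -log(x - 3)/4 + 5*log(x - 2)/16 - log(x + 2)/16 is an antiderivative of f.
Check: d/dx[-log(x - 3)/4 + 5*log(x - 2)/16 - log(x + 2)/16] = -5/(4*x**3 - 12*x**2 - 16*x + 48) = f(x).
F(11/2) = -log(5/2)/4 - log(15/2)/16 + 5*log(7/2)/16; F(9/2) = -log(13/2)/16 - log(3/2)/4 + 5*log(5/2)/16.
Integral = F(11/2) - F(9/2) = -9*log(5/2)/16 - log(15/2)/16 + log(3/2)/4 + log(13/2)/16 + 5*log(7/2)/16.

Antiderivative: F(x) = -log(x - 3)/4 + 5*log(x - 2)/16 - log(x + 2)/16; value = -9*log(5/2)/16 - log(15/2)/16 + log(3/2)/4 + log(13/2)/16 + 5*log(7/2)/16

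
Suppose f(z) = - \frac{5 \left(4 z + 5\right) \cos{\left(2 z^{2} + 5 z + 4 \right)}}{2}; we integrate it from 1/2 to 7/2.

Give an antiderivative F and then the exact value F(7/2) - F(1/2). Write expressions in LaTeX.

Antiderivative: F(z) = - \frac{5 \sin{\left(2 z^{2} + 5 z + 4 \right)}}{2}; value = - \frac{5 \sin{\left(46 \right)}}{2} + \frac{5 \sin{\left(7 \right)}}{2}

f matches the chain-rule pattern g'(h)*h' with inner function h(z) = 2 z^{2} + 5 z + 4; substituting u = h(z) collapses the integral.
F(z) = - \frac{5 \sin{\left(2 z^{2} + 5 z + 4 \right)}}{2} is an antiderivative of f.
Check: d/dz[- \frac{5 \sin{\left(2 z^{2} + 5 z + 4 \right)}}{2}] = - 10 z \cos{\left(2 z^{2} + 5 z + 4 \right)} - \frac{25 \cos{\left(2 z^{2} + 5 z + 4 \right)}}{2}, which equals f(z).
F(7/2) = - \frac{5 \sin{\left(46 \right)}}{2}; F(1/2) = - \frac{5 \sin{\left(7 \right)}}{2}.
Integral = F(7/2) - F(1/2) = - \frac{5 \sin{\left(46 \right)}}{2} + \frac{5 \sin{\left(7 \right)}}{2}.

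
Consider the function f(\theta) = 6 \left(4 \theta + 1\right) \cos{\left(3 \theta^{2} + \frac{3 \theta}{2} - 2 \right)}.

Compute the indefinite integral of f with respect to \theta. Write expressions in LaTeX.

F(\theta) = 4 \sin{\left(3 \theta^{2} + \frac{3 \theta}{2} - 2 \right)} + C

The substitution u = 3 \theta^{2} + \frac{3 \theta}{2} - 2 works: f is exactly (dF/du)*(du/d\theta) for that inner function.
Check: d/d\theta[4 \sin{\left(3 \theta^{2} + \frac{3 \theta}{2} - 2 \right)}] = 24 \theta \cos{\left(3 \theta^{2} + \frac{3 \theta}{2} - 2 \right)} + 6 \cos{\left(3 \theta^{2} + \frac{3 \theta}{2} - 2 \right)}, which equals f(\theta).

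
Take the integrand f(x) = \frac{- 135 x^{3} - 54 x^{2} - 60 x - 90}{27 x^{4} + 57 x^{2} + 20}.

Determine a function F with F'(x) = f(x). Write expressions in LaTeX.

Whatever form F(x) takes, F'(x) = f(x) is non-negotiable.
Check: d/dx[\frac{- 5 \log{\left(\frac{3 x^{2}}{2} + \frac{5}{2} \right)} - 6 \operatorname{atan}{\left(\frac{3 x}{2} \right)}}{2}] = \frac{- 135 x^{3} - 54 x^{2} - 60 x - 90}{27 x^{4} + 57 x^{2} + 20} = f(x).

An antiderivative is F(x) = \frac{- 5 \log{\left(\frac{3 x^{2}}{2} + \frac{5}{2} \right)} - 6 \operatorname{atan}{\left(\frac{3 x}{2} \right)}}{2}.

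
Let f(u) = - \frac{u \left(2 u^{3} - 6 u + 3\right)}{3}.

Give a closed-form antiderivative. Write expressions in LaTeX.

An antiderivative is F(u) = - \frac{2 u^{5}}{15} + \frac{2 u^{3}}{3} - \frac{u^{2}}{2}.

An antiderivative F(u) passes only if d/du[F] lands on f(u) exactly.
Check: d/du[- \frac{2 u^{5}}{15} + \frac{2 u^{3}}{3} - \frac{u^{2}}{2}] = - \frac{2 u^{4}}{3} + 2 u^{2} - u, which equals f(u).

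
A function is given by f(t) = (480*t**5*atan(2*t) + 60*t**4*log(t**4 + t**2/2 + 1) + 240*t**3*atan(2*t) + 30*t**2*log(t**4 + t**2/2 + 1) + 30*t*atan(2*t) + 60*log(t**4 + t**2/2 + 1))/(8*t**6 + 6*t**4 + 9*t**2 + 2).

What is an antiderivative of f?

Recognize the product-rule pattern: f = u'v + uv' with u = 15*atan(2*t), v = log(t**4 + t**2/2 + 1), so integration by parts undoes it.
Check: d/dt[15*log(t**4 + t**2/2 + 1)*atan(2*t)] = (480*t**5*atan(2*t) + 60*t**4*log(t**4 + t**2/2 + 1) + 240*t**3*atan(2*t) + 30*t**2*log(t**4 + t**2/2 + 1) + 30*t*atan(2*t) + 60*log(t**4 + t**2/2 + 1))/(8*t**6 + 6*t**4 + 9*t**2 + 2) = f(t).

An antiderivative is F(t) = 15*log(t**4 + t**2/2 + 1)*atan(2*t).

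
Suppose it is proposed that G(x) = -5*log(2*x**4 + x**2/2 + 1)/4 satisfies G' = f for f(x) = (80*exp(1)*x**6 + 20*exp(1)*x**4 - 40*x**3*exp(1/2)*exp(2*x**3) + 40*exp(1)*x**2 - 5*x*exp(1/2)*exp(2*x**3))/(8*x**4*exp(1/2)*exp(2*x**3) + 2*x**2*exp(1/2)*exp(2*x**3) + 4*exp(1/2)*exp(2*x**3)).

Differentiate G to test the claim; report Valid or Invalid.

d/dx[G] = (-40*x**3 - 5*x)/(8*x**4 + 2*x**2 + 4)
d/dx[G] - f(x) = -10*x**2*exp(1/2)*exp(-2*x**3) != 0.

Invalid: d/dx[G] - f = -10*x**2*exp(1/2)*exp(-2*x**3), which is not 0.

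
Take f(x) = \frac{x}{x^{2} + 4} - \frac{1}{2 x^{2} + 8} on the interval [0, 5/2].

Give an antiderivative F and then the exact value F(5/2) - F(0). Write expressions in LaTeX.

The integrand splits into summands that can be handled one at a time.
F(x) = - \frac{- 2 \log{\left(x^{2} + 4 \right)} + \operatorname{atan}{\left(\frac{x}{2} \right)}}{4} is an antiderivative of f.
Check: d/dx[- \frac{- 2 \log{\left(x^{2} + 4 \right)} + \operatorname{atan}{\left(\frac{x}{2} \right)}}{4}] = \frac{2 x - 1}{2 x^{2} + 8}, which equals f(x).
F(5/2) = - \frac{\operatorname{atan}{\left(\frac{5}{4} \right)}}{4} + \frac{\log{\left(\frac{41}{4} \right)}}{2}; F(0) = \frac{\log{\left(4 \right)}}{2}.
Integral = F(5/2) - F(0) = - \frac{\log{\left(4 \right)}}{2} - \frac{\operatorname{atan}{\left(\frac{5}{4} \right)}}{4} + \frac{\log{\left(\frac{41}{4} \right)}}{2}.

Antiderivative: F(x) = - \frac{- 2 \log{\left(x^{2} + 4 \right)} + \operatorname{atan}{\left(\frac{x}{2} \right)}}{4}; value = - \frac{\log{\left(4 \right)}}{2} - \frac{\operatorname{atan}{\left(\frac{5}{4} \right)}}{4} + \frac{\log{\left(\frac{41}{4} \right)}}{2}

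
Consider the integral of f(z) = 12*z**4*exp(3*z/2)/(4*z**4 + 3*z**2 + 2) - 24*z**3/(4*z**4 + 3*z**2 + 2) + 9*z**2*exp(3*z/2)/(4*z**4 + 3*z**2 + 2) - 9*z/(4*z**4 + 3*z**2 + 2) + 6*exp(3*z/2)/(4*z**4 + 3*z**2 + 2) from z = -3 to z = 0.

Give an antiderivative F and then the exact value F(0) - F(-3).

Antiderivative: F(z) = 2*exp(3*z/2) - 3*log(2*z**4 + 3*z**2/2 + 1)/2; value = -2*exp(-9/2) + 2 + 3*log(353/2)/2

Integrate term by term and add the pieces.
F(z) = 2*exp(3*z/2) - 3*log(2*z**4 + 3*z**2/2 + 1)/2 is an antiderivative of f.
Check: d/dz[2*exp(3*z/2) - 3*log(2*z**4 + 3*z**2/2 + 1)/2] = (12*z**4*exp(3*z/2) - 24*z**3 + 9*z**2*exp(3*z/2) - 9*z + 6*exp(3*z/2))/(4*z**4 + 3*z**2 + 2), which equals f(z).
F(0) = 2; F(-3) = -3*log(353/2)/2 + 2*exp(-9/2).
Integral = F(0) - F(-3) = -2*exp(-9/2) + 2 + 3*log(353/2)/2.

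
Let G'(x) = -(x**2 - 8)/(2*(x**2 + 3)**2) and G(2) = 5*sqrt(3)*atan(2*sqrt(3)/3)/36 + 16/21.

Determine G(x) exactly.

For G(x) to be correct, d/dx[G] must agree with the stated G'(x) identically.
A general antiderivative is 11*x/(12*x**2 + 36) + 5*sqrt(3)*atan(sqrt(3)*x/3)/36 + C.
The condition gives C = 5*sqrt(3)*atan(2*sqrt(3)/3)/36 + 16/21 - (5*sqrt(3)*atan(2*sqrt(3)/3)/36 + 11/42) = 1/2.
So G(x) = (5*sqrt(3)*x**2*atan(sqrt(3)*x/3) + 18*x**2 + 33*x + 15*sqrt(3)*atan(sqrt(3)*x/3) + 54)/(36*x**2 + 108).
Check: d/dx[(5*sqrt(3)*x**2*atan(sqrt(3)*x/3) + 18*x**2 + 33*x + 15*sqrt(3)*atan(sqrt(3)*x/3) + 54)/(36*x**2 + 108)] = (8 - x**2)/(2*x**4 + 12*x**2 + 18), which equals G'(x).

G(x) = (5*sqrt(3)*x**2*atan(sqrt(3)*x/3) + 18*x**2 + 33*x + 15*sqrt(3)*atan(sqrt(3)*x/3) + 54)/(36*x**2 + 108)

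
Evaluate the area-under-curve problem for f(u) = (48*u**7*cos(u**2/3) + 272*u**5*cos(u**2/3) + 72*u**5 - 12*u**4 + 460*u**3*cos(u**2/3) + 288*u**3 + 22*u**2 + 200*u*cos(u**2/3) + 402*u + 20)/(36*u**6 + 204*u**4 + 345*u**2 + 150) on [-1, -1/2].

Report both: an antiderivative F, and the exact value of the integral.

Antiderivative: F(u) = (6*u**2*log(u**2 + 2/3) + 12*u**2*sin(u**2/3) + 2*u + 15*log(u**2 + 2/3) + 30*sin(u**2/3) + 6)/(3*(2*u**2 + 5)); value = -2*sin(1/3) - log(5/3) + log(11/12) + 26/231 + 2*sin(1/12)

For F(u) to be correct the identity F'(u) - f(u) = 0 must hold.
F(u) = (6*u**2*log(u**2 + 2/3) + 12*u**2*sin(u**2/3) + 2*u + 15*log(u**2 + 2/3) + 30*sin(u**2/3) + 6)/(3*(2*u**2 + 5)) is an antiderivative of f.
Check: d/du[(6*u**2*log(u**2 + 2/3) + 12*u**2*sin(u**2/3) + 2*u + 15*log(u**2 + 2/3) + 30*sin(u**2/3) + 6)/(3*(2*u**2 + 5))] = (48*u**7*cos(u**2/3) + 272*u**5*cos(u**2/3) + 72*u**5 - 12*u**4 + 460*u**3*cos(u**2/3) + 288*u**3 + 22*u**2 + 200*u*cos(u**2/3) + 402*u + 20)/(36*u**6 + 204*u**4 + 345*u**2 + 150) = f(u).
F(-1/2) = log(11/12) + 2*sin(1/12) + 10/33; F(-1) = 4/21 + log(5/3) + 2*sin(1/3).
Integral = F(-1/2) - F(-1) = -2*sin(1/3) - log(5/3) + log(11/12) + 26/231 + 2*sin(1/12).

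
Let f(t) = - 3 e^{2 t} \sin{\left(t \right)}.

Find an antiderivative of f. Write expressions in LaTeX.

For F(t) to be correct the identity F'(t) - f(t) = 0 must hold.
Check: d/dt[- \frac{6 e^{2 t} \sin{\left(t \right)}}{5} + \frac{3 e^{2 t} \cos{\left(t \right)}}{5}] = - 3 e^{2 t} \sin{\left(t \right)} = f(t).

An antiderivative is F(t) = - \frac{6 e^{2 t} \sin{\left(t \right)}}{5} + \frac{3 e^{2 t} \cos{\left(t \right)}}{5}.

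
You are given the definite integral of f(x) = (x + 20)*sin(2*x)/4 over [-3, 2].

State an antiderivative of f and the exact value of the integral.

Differentiate the proposed F(x) back; it has to land on f(x) exactly.
F(x) = -x*cos(2*x)/8 + sin(2*x)/16 - 5*cos(2*x)/2 is an antiderivative of f.
Check: d/dx[-x*cos(2*x)/8 + sin(2*x)/16 - 5*cos(2*x)/2] = x*sin(2*x)/4 + 5*sin(2*x), which equals f(x).
F(2) = sin(4)/16 - 11*cos(4)/4; F(-3) = -17*cos(6)/8 - sin(6)/16.
Integral = F(2) - F(-3) = sin(4)/16 + sin(6)/16 - 11*cos(4)/4 + 17*cos(6)/8.

Antiderivative: F(x) = -x*cos(2*x)/8 + sin(2*x)/16 - 5*cos(2*x)/2; value = sin(4)/16 + sin(6)/16 - 11*cos(4)/4 + 17*cos(6)/8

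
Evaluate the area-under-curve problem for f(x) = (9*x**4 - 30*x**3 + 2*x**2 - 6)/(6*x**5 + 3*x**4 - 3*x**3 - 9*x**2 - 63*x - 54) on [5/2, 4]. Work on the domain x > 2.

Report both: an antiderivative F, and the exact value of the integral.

Antiderivative: F(x) = -94*log(x - 2)/441 - 35*log(x + 1)/36 + 775*log(x + 3/2)/294 + 29*log(x**2 + 3)/1176 - 153*sqrt(3)*atan(sqrt(3)*x/3)/196; value = -775*log(4)/294 - 153*sqrt(3)*atan(4*sqrt(3)/3)/196 - 35*log(5)/36 - 188*log(2)/441 - 29*log(37/4)/1176 + 29*log(19)/1176 + 35*log(7/2)/36 + 153*sqrt(3)*atan(5*sqrt(3)/6)/196 + 775*log(11/2)/294

The denominator factors as 3*(x - 2)*(x + 1)*(2*x + 3)*(x**2 + 3); partial fractions split f into directly integrable pieces: (29*x - 1377)/(588*(x**2 + 3)) + 775/(147*(2*x + 3)) - 35/(36*(x + 1)) - 94/(441*(x - 2)).
F(x) = -94*log(x - 2)/441 - 35*log(x + 1)/36 + 775*log(x + 3/2)/294 + 29*log(x**2 + 3)/1176 - 153*sqrt(3)*atan(sqrt(3)*x/3)/196 is an antiderivative of f.
Check: d/dx[-94*log(x - 2)/441 - 35*log(x + 1)/36 + 775*log(x + 3/2)/294 + 29*log(x**2 + 3)/1176 - 153*sqrt(3)*atan(sqrt(3)*x/3)/196] = (9*x**4 - 30*x**3 + 2*x**2 - 6)/(6*x**5 + 3*x**4 - 3*x**3 - 9*x**2 - 63*x - 54) = f(x).
F(4) = -153*sqrt(3)*atan(4*sqrt(3)/3)/196 - 35*log(5)/36 - 94*log(2)/441 + 29*log(19)/1176 + 775*log(11/2)/294; F(5/2) = -153*sqrt(3)*atan(5*sqrt(3)/6)/196 - 35*log(7/2)/36 + 29*log(37/4)/1176 + 94*log(2)/441 + 775*log(4)/294.
Integral = F(4) - F(5/2) = -775*log(4)/294 - 153*sqrt(3)*atan(4*sqrt(3)/3)/196 - 35*log(5)/36 - 188*log(2)/441 - 29*log(37/4)/1176 + 29*log(19)/1176 + 35*log(7/2)/36 + 153*sqrt(3)*atan(5*sqrt(3)/6)/196 + 775*log(11/2)/294.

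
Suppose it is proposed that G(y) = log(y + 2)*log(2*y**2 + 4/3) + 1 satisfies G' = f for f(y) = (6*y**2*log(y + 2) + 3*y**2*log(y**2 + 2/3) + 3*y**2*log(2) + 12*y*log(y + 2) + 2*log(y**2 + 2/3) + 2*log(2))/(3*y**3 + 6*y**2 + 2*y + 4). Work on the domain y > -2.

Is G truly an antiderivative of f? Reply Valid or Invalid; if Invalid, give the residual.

Valid. The derivative of G reproduces f.

d/dy[G] = (6*y**2*log(y + 2) + 3*y**2*log(y**2 + 2/3) + 3*y**2*log(2) + 12*y*log(y + 2) + 2*log(y**2 + 2/3) + 2*log(2))/(3*y**3 + 6*y**2 + 2*y + 4)
This equals f(y) exactly, so the claim holds.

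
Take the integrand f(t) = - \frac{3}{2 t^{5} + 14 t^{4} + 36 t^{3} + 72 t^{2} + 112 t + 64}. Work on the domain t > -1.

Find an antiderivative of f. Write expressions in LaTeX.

The denominator factors as 2 \left(t + 1\right) \left(t + 2\right) \left(t + 4\right) \left(t^{2} + 4\right); partial fractions split f into directly integrable pieces: \frac{3 \left(t + 2\right)}{160 \left(t^{2} + 4\right)} - \frac{1}{80 \left(t + 4\right)} + \frac{3}{32 \left(t + 2\right)} - \frac{1}{10 \left(t + 1\right)}.
Check: d/dt[- \frac{\log{\left(t + 1 \right)}}{10} + \frac{3 \log{\left(t + 2 \right)}}{32} - \frac{\log{\left(t + 4 \right)}}{80} + \frac{3 \log{\left(t^{2} + 4 \right)}}{320} + \frac{3 \operatorname{atan}{\left(\frac{t}{2} \right)}}{160}] = - \frac{3}{2 t^{5} + 14 t^{4} + 36 t^{3} + 72 t^{2} + 112 t + 64} = f(t).

An antiderivative is F(t) = - \frac{\log{\left(t + 1 \right)}}{10} + \frac{3 \log{\left(t + 2 \right)}}{32} - \frac{\log{\left(t + 4 \right)}}{80} + \frac{3 \log{\left(t^{2} + 4 \right)}}{320} + \frac{3 \operatorname{atan}{\left(\frac{t}{2} \right)}}{160}.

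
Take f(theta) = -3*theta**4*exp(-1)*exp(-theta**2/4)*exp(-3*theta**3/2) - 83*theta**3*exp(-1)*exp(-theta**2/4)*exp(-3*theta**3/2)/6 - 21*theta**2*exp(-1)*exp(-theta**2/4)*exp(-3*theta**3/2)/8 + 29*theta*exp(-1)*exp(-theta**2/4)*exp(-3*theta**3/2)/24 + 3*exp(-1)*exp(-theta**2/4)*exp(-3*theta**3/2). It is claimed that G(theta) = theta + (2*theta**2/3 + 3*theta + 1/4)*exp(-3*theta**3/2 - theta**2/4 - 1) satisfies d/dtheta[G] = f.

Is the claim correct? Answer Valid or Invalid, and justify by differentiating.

d/dtheta[G] = (-72*theta**4 - 332*theta**3 - 63*theta**2 + 29*theta + 24*exp(1)*exp(theta**2/4)*exp(3*theta**3/2) + 72)*exp(-1)*exp(-theta**2/4)*exp(-3*theta**3/2)/24
d/dtheta[G] - f(theta) = 1 != 0.

Invalid: d/dtheta[G] - f = 1, which is not 0.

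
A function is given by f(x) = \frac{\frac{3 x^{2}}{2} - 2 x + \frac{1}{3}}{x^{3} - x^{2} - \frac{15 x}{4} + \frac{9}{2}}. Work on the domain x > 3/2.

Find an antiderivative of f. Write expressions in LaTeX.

Factor the denominator (3 \left(x + 2\right) \left(2 x - 3\right)^{2}) and decompose: f = \frac{193}{147 \left(2 x - 3\right)} + \frac{17}{21 \left(2 x - 3\right)^{2}} + \frac{124}{147 \left(x + 2\right)}; each piece integrates to a log, atan, or power term.
Check: d/dx[\frac{193 \log{\left(x - \frac{3}{2} \right)}}{294} + \frac{124 \log{\left(x + 2 \right)}}{147} - \frac{17}{84 x - 126}] = \frac{18 x^{2} - 24 x + 4}{12 x^{3} - 12 x^{2} - 45 x + 54}, which equals f(x).

An antiderivative is F(x) = \frac{193 \log{\left(x - \frac{3}{2} \right)}}{294} + \frac{124 \log{\left(x + 2 \right)}}{147} - \frac{17}{84 x - 126}.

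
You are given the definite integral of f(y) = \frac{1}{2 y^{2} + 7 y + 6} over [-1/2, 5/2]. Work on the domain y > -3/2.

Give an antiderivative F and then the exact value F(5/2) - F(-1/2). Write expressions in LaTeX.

Factor the denominator (\left(y + 2\right) \left(2 y + 3\right)) and decompose: f = \frac{2}{2 y + 3} - \frac{1}{y + 2}; each piece integrates to a log, atan, or power term.
F(y) = \log{\left(y + \frac{3}{2} \right)} - \log{\left(y + 2 \right)} is an antiderivative of f.
Check: d/dy[\log{\left(y + \frac{3}{2} \right)} - \log{\left(y + 2 \right)}] = \frac{1}{2 y^{2} + 7 y + 6} = f(y).
F(5/2) = - \log{\left(\frac{9}{2} \right)} + \log{\left(4 \right)}; F(-1/2) = - \log{\left(\frac{3}{2} \right)}.
Integral = F(5/2) - F(-1/2) = - \log{\left(\frac{9}{2} \right)} + \log{\left(\frac{3}{2} \right)} + \log{\left(4 \right)}.

Antiderivative: F(y) = \log{\left(y + \frac{3}{2} \right)} - \log{\left(y + 2 \right)}; value = - \log{\left(\frac{9}{2} \right)} + \log{\left(\frac{3}{2} \right)} + \log{\left(4 \right)}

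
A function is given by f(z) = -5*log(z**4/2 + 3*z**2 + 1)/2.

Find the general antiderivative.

F(z) = 5*(-z*log(z**4/2 + 3*z**2 + 1) + 4*z - 2*sqrt(3 - sqrt(7))*atan(z/sqrt(3 - sqrt(7))) - 2*sqrt(sqrt(7) + 3)*atan(z/sqrt(sqrt(7) + 3)))/2 + C

A candidate is checked by its d/dz: the result must match f(z).
Check: d/dz[5*(-z*log(z**4/2 + 3*z**2 + 1) + 4*z - 2*sqrt(3 - sqrt(7))*atan(z/sqrt(3 - sqrt(7))) - 2*sqrt(sqrt(7) + 3)*atan(z/sqrt(sqrt(7) + 3)))/2] = -5*log(z**4/2 + 3*z**2 + 1)/2 = f(z).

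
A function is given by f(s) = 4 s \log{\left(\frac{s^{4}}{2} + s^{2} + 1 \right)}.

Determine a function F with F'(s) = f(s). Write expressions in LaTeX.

An antiderivative is F(s) = 2 s^{2} \log{\left(\frac{s^{4}}{2} + s^{2} + 1 \right)} - 4 s^{2} + 2 \log{\left(s^{4} + 2 s^{2} + 2 \right)} + 4 \operatorname{atan}{\left(s^{2} + 1 \right)}.

Since d/ds undoes antidifferentiation here, F'(s) = f(s) is required of F(s).
Check: d/ds[2 s^{2} \log{\left(\frac{s^{4}}{2} + s^{2} + 1 \right)} - 4 s^{2} + 2 \log{\left(s^{4} + 2 s^{2} + 2 \right)} + 4 \operatorname{atan}{\left(s^{2} + 1 \right)}] = 4 s \log{\left(\frac{s^{4}}{2} + s^{2} + 1 \right)} = f(s).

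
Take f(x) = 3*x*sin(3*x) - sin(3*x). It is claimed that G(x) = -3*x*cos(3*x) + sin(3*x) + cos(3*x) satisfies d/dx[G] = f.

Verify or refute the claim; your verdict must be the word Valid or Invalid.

Invalid: d/dx[G] - f = 6*x*sin(3*x) - 2*sin(3*x), which is not 0.

d/dx[G] = 9*x*sin(3*x) - 3*sin(3*x)
d/dx[G] - f(x) = 6*x*sin(3*x) - 2*sin(3*x) != 0.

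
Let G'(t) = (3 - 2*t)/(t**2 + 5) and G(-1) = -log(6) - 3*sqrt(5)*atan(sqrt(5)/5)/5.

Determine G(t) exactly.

For G(t) to be correct, d/dt[G] must agree with the stated G'(t) identically.
A general antiderivative is -log(t**2 + 5) + 3*sqrt(5)*atan(sqrt(5)*t/5)/5 + C.
The condition gives C = -log(6) - 3*sqrt(5)*atan(sqrt(5)/5)/5 - (-log(6) - 3*sqrt(5)*atan(sqrt(5)/5)/5) = 0.
So G(t) = (-5*log(t**2 + 5) + 3*sqrt(5)*atan(sqrt(5)*t/5))/5.
Check: d/dt[(-5*log(t**2 + 5) + 3*sqrt(5)*atan(sqrt(5)*t/5))/5] = (3 - 2*t)/(t**2 + 5) = G'(t).

G(t) = (-5*log(t**2 + 5) + 3*sqrt(5)*atan(sqrt(5)*t/5))/5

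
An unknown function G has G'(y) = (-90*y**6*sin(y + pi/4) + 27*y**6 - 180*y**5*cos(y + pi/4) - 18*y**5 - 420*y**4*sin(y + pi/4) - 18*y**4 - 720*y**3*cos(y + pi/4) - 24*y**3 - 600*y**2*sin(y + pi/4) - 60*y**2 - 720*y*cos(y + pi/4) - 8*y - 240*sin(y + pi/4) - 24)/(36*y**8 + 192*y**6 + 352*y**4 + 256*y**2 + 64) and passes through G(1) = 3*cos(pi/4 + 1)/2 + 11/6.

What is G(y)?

G(y) = (1/4 - 3*y/4)/(y**2 + 2) + 2 + 5*cos(y + pi/4)/(2*(y**2 + 2/3))

For G(y) to be correct, d/dy[G] must agree with the stated G'(y) identically.
A general antiderivative is (1/4 - 3*y/4)/(y**2 + 2) + 5*cos(y + pi/4)/(2*(y**2 + 2/3)) + C.
The condition gives C = 3*cos(pi/4 + 1)/2 + 11/6 - (3*cos(pi/4 + 1)/2 - 1/6) = 2.
So G(y) = (1/4 - 3*y/4)/(y**2 + 2) + 2 + 5*cos(y + pi/4)/(2*(y**2 + 2/3)).
Check: d/dy[(1/4 - 3*y/4)/(y**2 + 2) + 2 + 5*cos(y + pi/4)/(2*(y**2 + 2/3))] = (-90*y**6*sin(y + pi/4) + 27*y**6 - 180*y**5*cos(y + pi/4) - 18*y**5 - 420*y**4*sin(y + pi/4) - 18*y**4 - 720*y**3*cos(y + pi/4) - 24*y**3 - 600*y**2*sin(y + pi/4) - 60*y**2 - 720*y*cos(y + pi/4) - 8*y - 240*sin(y + pi/4) - 24)/(36*y**8 + 192*y**6 + 352*y**4 + 256*y**2 + 64) = G'(y).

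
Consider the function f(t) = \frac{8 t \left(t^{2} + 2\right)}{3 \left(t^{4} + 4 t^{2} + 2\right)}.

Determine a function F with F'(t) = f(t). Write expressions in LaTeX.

An antiderivative is F(t) = \frac{2 \log{\left(\frac{t^{4}}{2} + 2 t^{2} + 1 \right)}}{3}.

The substitution u = \frac{t^{4}}{2} + 2 t^{2} + 1 works: f is exactly (dF/du)*(du/dt) for that inner function.
Check: d/dt[\frac{2 \log{\left(\frac{t^{4}}{2} + 2 t^{2} + 1 \right)}}{3}] = \frac{8 t^{3} + 16 t}{3 t^{4} + 12 t^{2} + 6}, which equals f(t).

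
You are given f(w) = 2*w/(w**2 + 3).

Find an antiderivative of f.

An antiderivative is F(w) = log(w**2 + 3).

f matches the chain-rule pattern g'(h)*h' with inner function h(w) = w**2 + 3; substituting u = h(w) collapses the integral.
Check: d/dw[log(w**2 + 3)] = 2*w/(w**2 + 3) = f(w).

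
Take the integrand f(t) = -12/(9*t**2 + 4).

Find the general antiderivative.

Check any antiderivative F(t) by computing F'(t) and comparing it with f(t).
Check: d/dt[-2*atan(3*t/2)] = -12/(9*t**2 + 4) = f(t).

F(t) = -2*atan(3*t/2) + C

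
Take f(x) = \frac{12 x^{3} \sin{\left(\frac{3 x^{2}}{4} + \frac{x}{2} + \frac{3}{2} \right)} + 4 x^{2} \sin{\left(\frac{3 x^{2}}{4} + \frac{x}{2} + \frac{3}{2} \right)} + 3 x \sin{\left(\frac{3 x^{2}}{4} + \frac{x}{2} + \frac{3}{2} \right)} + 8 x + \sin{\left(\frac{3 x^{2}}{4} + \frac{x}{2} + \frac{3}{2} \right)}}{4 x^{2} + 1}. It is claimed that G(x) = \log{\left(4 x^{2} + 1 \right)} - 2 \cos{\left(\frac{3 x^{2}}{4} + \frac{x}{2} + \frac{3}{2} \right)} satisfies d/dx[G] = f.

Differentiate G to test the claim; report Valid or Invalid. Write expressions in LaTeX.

d/dx[G] = \frac{12 x^{3} \sin{\left(\frac{3 x^{2}}{4} + \frac{x}{2} + \frac{3}{2} \right)} + 4 x^{2} \sin{\left(\frac{3 x^{2}}{4} + \frac{x}{2} + \frac{3}{2} \right)} + 3 x \sin{\left(\frac{3 x^{2}}{4} + \frac{x}{2} + \frac{3}{2} \right)} + 8 x + \sin{\left(\frac{3 x^{2}}{4} + \frac{x}{2} + \frac{3}{2} \right)}}{4 x^{2} + 1}
This equals f(x) exactly, so the claim holds.

Valid: G'(x) = f(x).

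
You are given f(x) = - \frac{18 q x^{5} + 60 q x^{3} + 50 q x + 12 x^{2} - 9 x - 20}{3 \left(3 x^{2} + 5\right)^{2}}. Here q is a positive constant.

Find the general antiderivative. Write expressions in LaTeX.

For F(x) to be correct the identity F'(x) - f(x) = 0 must hold.
Check: d/dx[- \frac{q x^{2}}{3} + \frac{4 x}{9 x^{2} + 15} - \frac{1}{6 x^{2} + 10}] = \frac{- 18 q x^{5} - 60 q x^{3} - 50 q x - 12 x^{2} + 9 x + 20}{27 x^{4} + 90 x^{2} + 75}, which equals f(x).

F(x) = - \frac{q x^{2}}{3} + \frac{4 x}{9 x^{2} + 15} - \frac{1}{6 x^{2} + 10} + C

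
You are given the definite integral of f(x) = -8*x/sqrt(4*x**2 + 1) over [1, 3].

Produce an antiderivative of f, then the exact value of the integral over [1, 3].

The substitution u = 4*x**2 + 1 works: f is exactly (dF/du)*(du/dx) for that inner function.
F(x) = -2*sqrt(4*x**2 + 1) is an antiderivative of f.
Check: d/dx[-2*sqrt(4*x**2 + 1)] = -8*x/sqrt(4*x**2 + 1) = f(x).
F(3) = -2*sqrt(37); F(1) = -2*sqrt(5).
Integral = F(3) - F(1) = -2*sqrt(37) + 2*sqrt(5).

Antiderivative: F(x) = -2*sqrt(4*x**2 + 1); value = -2*sqrt(37) + 2*sqrt(5)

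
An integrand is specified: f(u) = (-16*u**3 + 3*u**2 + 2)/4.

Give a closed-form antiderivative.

An antiderivative is F(u) = -u*(4*u**3 - u**2 - 2)/4.

A candidate is checked by its d/du: the result must match f(u).
Check: d/du[-u*(4*u**3 - u**2 - 2)/4] = -4*u**3 + 3*u**2/4 + 1/2, which equals f(u).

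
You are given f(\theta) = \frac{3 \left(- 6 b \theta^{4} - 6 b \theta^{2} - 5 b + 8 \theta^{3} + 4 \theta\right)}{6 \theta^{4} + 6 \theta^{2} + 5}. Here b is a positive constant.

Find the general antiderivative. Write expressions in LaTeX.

Since d/d\theta undoes antidifferentiation here, F'(\theta) = f(\theta) is required of F(\theta).
Check: d/d\theta[- 3 b \theta + \log{\left(2 \theta^{4} + 2 \theta^{2} + \frac{5}{3} \right)}] = \frac{- 18 b \theta^{4} - 18 b \theta^{2} - 15 b + 24 \theta^{3} + 12 \theta}{6 \theta^{4} + 6 \theta^{2} + 5}, which equals f(\theta).

F(\theta) = - 3 b \theta + \log{\left(2 \theta^{4} + 2 \theta^{2} + \frac{5}{3} \right)} + C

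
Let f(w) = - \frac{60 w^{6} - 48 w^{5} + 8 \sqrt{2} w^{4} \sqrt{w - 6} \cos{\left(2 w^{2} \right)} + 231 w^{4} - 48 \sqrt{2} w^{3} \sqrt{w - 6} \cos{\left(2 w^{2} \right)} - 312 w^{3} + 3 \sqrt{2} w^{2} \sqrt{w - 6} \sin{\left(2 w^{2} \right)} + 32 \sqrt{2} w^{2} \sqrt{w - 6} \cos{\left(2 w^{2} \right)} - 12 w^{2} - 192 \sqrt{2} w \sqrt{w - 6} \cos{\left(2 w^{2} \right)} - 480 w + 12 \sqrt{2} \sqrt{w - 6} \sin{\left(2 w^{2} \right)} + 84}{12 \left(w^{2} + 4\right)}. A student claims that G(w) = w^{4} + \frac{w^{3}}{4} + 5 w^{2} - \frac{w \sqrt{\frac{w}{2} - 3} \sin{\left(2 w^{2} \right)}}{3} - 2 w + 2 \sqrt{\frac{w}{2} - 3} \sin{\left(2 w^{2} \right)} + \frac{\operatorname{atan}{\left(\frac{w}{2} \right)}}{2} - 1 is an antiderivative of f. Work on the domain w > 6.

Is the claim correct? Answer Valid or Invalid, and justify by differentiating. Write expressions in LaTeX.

Invalid: d/dw[G] - f = 5 w^{4}, which is not 0.

d/dw[G] = \frac{48 \sqrt{2} w^{5} \sqrt{w - 6} - 16 w^{5} \cos{\left(2 w^{2} \right)} + 9 \sqrt{2} w^{4} \sqrt{w - 6} + 192 w^{4} \cos{\left(2 w^{2} \right)} + 312 \sqrt{2} w^{3} \sqrt{w - 6} - 6 w^{3} \sin{\left(2 w^{2} \right)} - 640 w^{3} \cos{\left(2 w^{2} \right)} + 12 \sqrt{2} w^{2} \sqrt{w - 6} + 36 w^{2} \sin{\left(2 w^{2} \right)} + 768 w^{2} \cos{\left(2 w^{2} \right)} + 480 \sqrt{2} w \sqrt{w - 6} - 24 w \sin{\left(2 w^{2} \right)} - 2304 w \cos{\left(2 w^{2} \right)} - 84 \sqrt{2} \sqrt{w - 6} + 144 \sin{\left(2 w^{2} \right)}}{12 \sqrt{2} w^{2} \sqrt{w - 6} + 48 \sqrt{2} \sqrt{w - 6}}
d/dw[G] - f(w) = 5 w^{4} != 0.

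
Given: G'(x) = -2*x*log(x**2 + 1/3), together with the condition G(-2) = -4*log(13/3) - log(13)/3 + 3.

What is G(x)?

Check a candidate G(x) by differentiating: d/dx[G] must match the given G'(x).
A general antiderivative is -x**2*log(x**2 + 1/3) + x**2 - log(3*x**2 + 1)/3 + C.
The condition gives C = -4*log(13/3) - log(13)/3 + 3 - (-4*log(13/3) - log(13)/3 + 4) = -1.
So G(x) = -x**2*log(x**2 + 1/3) + x**2 - log(3*x**2 + 1)/3 - 1.
Check: d/dx[-x**2*log(x**2 + 1/3) + x**2 - log(3*x**2 + 1)/3 - 1] = -2*x*log(x**2 + 1/3) = G'(x).

G(x) = -x**2*log(x**2 + 1/3) + x**2 - log(3*x**2 + 1)/3 - 1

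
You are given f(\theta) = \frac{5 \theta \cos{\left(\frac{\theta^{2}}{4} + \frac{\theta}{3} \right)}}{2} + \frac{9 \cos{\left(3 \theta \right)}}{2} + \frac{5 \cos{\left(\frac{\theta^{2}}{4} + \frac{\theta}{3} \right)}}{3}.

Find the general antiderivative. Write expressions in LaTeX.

F(\theta) = \frac{3 \sin{\left(3 \theta \right)}}{2} + 5 \sin{\left(\frac{\theta^{2}}{4} + \frac{\theta}{3} \right)} + C

Integrate term by term and add the pieces.
Check: d/d\theta[\frac{3 \sin{\left(3 \theta \right)}}{2} + 5 \sin{\left(\frac{\theta^{2}}{4} + \frac{\theta}{3} \right)}] = \frac{5 \theta \cos{\left(\frac{\theta^{2}}{4} + \frac{\theta}{3} \right)}}{2} + \frac{9 \cos{\left(3 \theta \right)}}{2} + \frac{5 \cos{\left(\frac{\theta^{2}}{4} + \frac{\theta}{3} \right)}}{3} = f(\theta).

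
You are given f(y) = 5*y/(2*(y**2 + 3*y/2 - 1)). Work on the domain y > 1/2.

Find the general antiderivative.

Factor the denominator ((y + 2)*(2*y - 1)) and decompose: f = 1/(2*y - 1) + 2/(y + 2); each piece integrates to a log, atan, or power term.
Check: d/dy[log(y - 1/2)/2 + 2*log(y + 2)] = 5*y/(2*y**2 + 3*y - 2), which equals f(y).

F(y) = log(y - 1/2)/2 + 2*log(y + 2) + C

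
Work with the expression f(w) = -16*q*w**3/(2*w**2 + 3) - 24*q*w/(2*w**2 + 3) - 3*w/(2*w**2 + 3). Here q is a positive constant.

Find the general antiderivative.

F(w) = -4*q*w**2 - 3*log(2*w**2 + 3)/4 + C

The integrand splits into summands that can be handled one at a time.
Check: d/dw[-4*q*w**2 - 3*log(2*w**2 + 3)/4] = (-16*q*w**3 - 24*q*w - 3*w)/(2*w**2 + 3), which equals f(w).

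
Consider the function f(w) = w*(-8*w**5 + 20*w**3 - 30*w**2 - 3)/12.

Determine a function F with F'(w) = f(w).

Any candidate F(w) must reproduce f(w) exactly when differentiated.
Check: d/dw[-2*w**7/21 + w**5/3 - 5*w**4/8 - w**2/8] = -2*w**6/3 + 5*w**4/3 - 5*w**3/2 - w/4, which equals f(w).

An antiderivative is F(w) = -2*w**7/21 + w**5/3 - 5*w**4/8 - w**2/8.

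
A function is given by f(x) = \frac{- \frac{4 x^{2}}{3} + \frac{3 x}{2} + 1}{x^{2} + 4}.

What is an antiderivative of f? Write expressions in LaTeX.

An antiderivative F(x) passes only if d/dx[F] lands on f(x) exactly.
Check: d/dx[- \frac{4 x}{3} + \frac{3 \log{\left(x^{2} + 4 \right)}}{4} + \frac{19 \operatorname{atan}{\left(\frac{x}{2} \right)}}{6}] = \frac{- 8 x^{2} + 9 x + 6}{6 x^{2} + 24}, which equals f(x).

An antiderivative is F(x) = - \frac{4 x}{3} + \frac{3 \log{\left(x^{2} + 4 \right)}}{4} + \frac{19 \operatorname{atan}{\left(\frac{x}{2} \right)}}{6}.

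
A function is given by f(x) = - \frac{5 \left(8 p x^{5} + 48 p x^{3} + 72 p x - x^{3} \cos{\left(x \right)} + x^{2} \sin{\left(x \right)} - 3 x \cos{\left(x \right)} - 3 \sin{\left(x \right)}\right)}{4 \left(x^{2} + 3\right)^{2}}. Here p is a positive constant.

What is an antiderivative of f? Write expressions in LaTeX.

Whatever form F(x) takes, F'(x) = f(x) is non-negotiable.
Check: d/dx[\frac{- 20 p x^{4} - 60 p x^{2} + 5 x \sin{\left(x \right)}}{4 x^{2} + 12}] = \frac{- 40 p x^{5} - 240 p x^{3} - 360 p x + 5 x^{3} \cos{\left(x \right)} - 5 x^{2} \sin{\left(x \right)} + 15 x \cos{\left(x \right)} + 15 \sin{\left(x \right)}}{4 x^{4} + 24 x^{2} + 36}, which equals f(x).

An antiderivative is F(x) = \frac{- 20 p x^{4} - 60 p x^{2} + 5 x \sin{\left(x \right)}}{4 x^{2} + 12}.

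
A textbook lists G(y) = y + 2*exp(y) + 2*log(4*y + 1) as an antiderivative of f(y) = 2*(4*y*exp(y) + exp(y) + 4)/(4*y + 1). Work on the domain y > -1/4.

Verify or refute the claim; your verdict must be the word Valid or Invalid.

d/dy[G] = (8*y*exp(y) + 4*y + 2*exp(y) + 9)/(4*y + 1)
d/dy[G] - f(y) = 1 != 0.

Invalid: d/dy[G] - f = 1, which is not 0.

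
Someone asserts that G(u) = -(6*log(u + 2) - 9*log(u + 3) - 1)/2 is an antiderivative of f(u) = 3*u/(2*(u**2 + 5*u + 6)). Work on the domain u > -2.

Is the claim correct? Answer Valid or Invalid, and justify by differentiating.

d/du[G] = 3*u/(2*u**2 + 10*u + 12)
This equals f(u) exactly, so the claim holds.

Valid - differentiating G returns exactly f.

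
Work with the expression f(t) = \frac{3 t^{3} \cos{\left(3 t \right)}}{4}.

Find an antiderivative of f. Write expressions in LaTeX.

An antiderivative is F(t) = \frac{9 t^{3} \sin{\left(3 t \right)} + 9 t^{2} \cos{\left(3 t \right)} - 6 t \sin{\left(3 t \right)} - 2 \cos{\left(3 t \right)}}{36}.

Whatever form F(t) takes, F'(t) = f(t) is non-negotiable.
Check: d/dt[\frac{9 t^{3} \sin{\left(3 t \right)} + 9 t^{2} \cos{\left(3 t \right)} - 6 t \sin{\left(3 t \right)} - 2 \cos{\left(3 t \right)}}{36}] = \frac{3 t^{3} \cos{\left(3 t \right)}}{4} = f(t).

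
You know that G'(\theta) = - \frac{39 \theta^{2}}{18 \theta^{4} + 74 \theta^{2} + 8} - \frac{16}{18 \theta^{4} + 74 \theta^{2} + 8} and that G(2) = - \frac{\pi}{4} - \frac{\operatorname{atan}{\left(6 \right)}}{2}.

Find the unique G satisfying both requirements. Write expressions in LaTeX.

G(\theta) = - \operatorname{atan}{\left(\frac{\theta}{2} \right)} - \frac{\operatorname{atan}{\left(3 \theta \right)}}{2}

Integrate term by term and add the pieces.
A general antiderivative is - \operatorname{atan}{\left(\frac{\theta}{2} \right)} - \frac{\operatorname{atan}{\left(3 \theta \right)}}{2} + C.
The condition gives C = - \frac{\pi}{4} - \frac{\operatorname{atan}{\left(6 \right)}}{2} - (- \frac{\pi}{4} - \frac{\operatorname{atan}{\left(6 \right)}}{2}) = 0.
So G(\theta) = - \operatorname{atan}{\left(\frac{\theta}{2} \right)} - \frac{\operatorname{atan}{\left(3 \theta \right)}}{2}.
Check: d/d\theta[- \operatorname{atan}{\left(\frac{\theta}{2} \right)} - \frac{\operatorname{atan}{\left(3 \theta \right)}}{2}] = \frac{- 39 \theta^{2} - 16}{18 \theta^{4} + 74 \theta^{2} + 8}, which equals G'(\theta).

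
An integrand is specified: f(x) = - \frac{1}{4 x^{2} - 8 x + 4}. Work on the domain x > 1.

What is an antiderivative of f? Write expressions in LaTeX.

An antiderivative is F(x) = \frac{1}{4 \left(x - 1\right)}.

A first test for any F(x): its x-derivative must equal f(x) identically.
Check: d/dx[\frac{1}{4 \left(x - 1\right)}] = - \frac{1}{4 x^{2} - 8 x + 4} = f(x).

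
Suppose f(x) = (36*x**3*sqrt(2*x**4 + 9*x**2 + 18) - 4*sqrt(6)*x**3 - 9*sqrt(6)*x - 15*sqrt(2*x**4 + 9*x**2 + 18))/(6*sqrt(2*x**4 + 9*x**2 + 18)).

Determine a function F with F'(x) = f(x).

Check any antiderivative F(x) by computing F'(x) and comparing it with f(x).
Check: d/dx[3*x**4/2 - 5*x/2 - sqrt(x**4/3 + 3*x**2/2 + 3)] = (36*x**3*sqrt(2*x**4 + 9*x**2 + 18) - 4*sqrt(6)*x**3 - 9*sqrt(6)*x - 15*sqrt(2*x**4 + 9*x**2 + 18))/(6*sqrt(2*x**4 + 9*x**2 + 18)) = f(x).

An antiderivative is F(x) = 3*x**4/2 - 5*x/2 - sqrt(x**4/3 + 3*x**2/2 + 3).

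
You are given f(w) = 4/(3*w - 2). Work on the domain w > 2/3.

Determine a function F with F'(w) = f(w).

An antiderivative is F(w) = 4*log(3*w - 2)/3.

Since d/dw undoes antidifferentiation here, F'(w) = f(w) is required of F(w).
Check: d/dw[4*log(3*w - 2)/3] = 4/(3*w - 2) = f(w).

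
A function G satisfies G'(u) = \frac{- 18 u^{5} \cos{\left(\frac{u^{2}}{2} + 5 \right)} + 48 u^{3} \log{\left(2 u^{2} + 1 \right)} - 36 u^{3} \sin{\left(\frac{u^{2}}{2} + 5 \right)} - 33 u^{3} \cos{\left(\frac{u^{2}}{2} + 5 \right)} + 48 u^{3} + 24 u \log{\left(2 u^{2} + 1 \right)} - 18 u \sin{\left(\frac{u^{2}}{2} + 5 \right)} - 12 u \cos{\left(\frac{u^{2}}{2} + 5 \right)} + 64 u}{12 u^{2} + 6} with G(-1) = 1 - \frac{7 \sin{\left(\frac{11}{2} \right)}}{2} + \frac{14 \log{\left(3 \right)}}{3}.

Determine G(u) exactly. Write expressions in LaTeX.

G(u) = \frac{\left(3 u^{2} + 4\right) \left(4 \log{\left(2 u^{2} + 1 \right)} - 3 \sin{\left(\frac{u^{2}}{2} + 5 \right)}\right) + 6}{6}

G'(u) has the shape v'r + vr' for v = 3 u^{2} + 4 and r = \frac{2 \log{\left(2 u^{2} + 1 \right)}}{3} - \frac{\sin{\left(\frac{u^{2}}{2} + 5 \right)}}{2} — it is the derivative of the product v*r.
A general antiderivative is \left(3 u^{2} + 4\right) \left(\frac{2 \log{\left(2 u^{2} + 1 \right)}}{3} - \frac{\sin{\left(\frac{u^{2}}{2} + 5 \right)}}{2}\right) + C.
The condition gives C = 1 - \frac{7 \sin{\left(\frac{11}{2} \right)}}{2} + \frac{14 \log{\left(3 \right)}}{3} - (- \frac{7 \sin{\left(\frac{11}{2} \right)}}{2} + \frac{14 \log{\left(3 \right)}}{3}) = 1.
So G(u) = \frac{\left(3 u^{2} + 4\right) \left(4 \log{\left(2 u^{2} + 1 \right)} - 3 \sin{\left(\frac{u^{2}}{2} + 5 \right)}\right) + 6}{6}.
Check: d/du[\frac{\left(3 u^{2} + 4\right) \left(4 \log{\left(2 u^{2} + 1 \right)} - 3 \sin{\left(\frac{u^{2}}{2} + 5 \right)}\right) + 6}{6}] = \frac{- 18 u^{5} \cos{\left(\frac{u^{2}}{2} + 5 \right)} + 48 u^{3} \log{\left(2 u^{2} + 1 \right)} - 36 u^{3} \sin{\left(\frac{u^{2}}{2} + 5 \right)} - 33 u^{3} \cos{\left(\frac{u^{2}}{2} + 5 \right)} + 48 u^{3} + 24 u \log{\left(2 u^{2} + 1 \right)} - 18 u \sin{\left(\frac{u^{2}}{2} + 5 \right)} - 12 u \cos{\left(\frac{u^{2}}{2} + 5 \right)} + 64 u}{12 u^{2} + 6} = G'(u).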